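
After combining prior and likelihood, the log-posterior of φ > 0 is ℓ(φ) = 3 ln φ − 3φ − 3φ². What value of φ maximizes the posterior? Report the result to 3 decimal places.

ℓ'(φ) = 3/φ − 3 − 6φ. Setting this to zero and multiplying by φ: 6φ² + 3φ − 3 = 0.
φ = (−3 + √(3² + 4·6·3)) / (2·6) = (−3 + √81) / 12 = (−3 + 9)/12 = 1/2.
ℓ''(φ) = −3/φ² − 6 < 0, confirming a maximum.

φ̂_MAP = 0.500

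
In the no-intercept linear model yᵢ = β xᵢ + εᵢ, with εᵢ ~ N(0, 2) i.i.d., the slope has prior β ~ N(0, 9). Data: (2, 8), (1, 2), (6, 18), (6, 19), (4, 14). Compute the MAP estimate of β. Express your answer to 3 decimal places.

β̂_MAP = 3.175

log p(β | y) = −Σ(yᵢ − βxᵢ)²/(2·2) − β²/(2·9) + const.
Setting the derivative to zero: Σxᵢ(yᵢ − βxᵢ)/2 − β/9 = 0, so β = Σxᵢyᵢ / (Σxᵢ² + σ²/τ²).
Σxᵢyᵢ = 2·8 + 1·2 + 6·18 + 6·19 + 4·14 = 296; Σxᵢ² = 93; σ²/τ² = 2/9.
β̂_MAP = 296 / (93 + 2/9) = 296/(839/9) = 2664/839 ≈ 3.175.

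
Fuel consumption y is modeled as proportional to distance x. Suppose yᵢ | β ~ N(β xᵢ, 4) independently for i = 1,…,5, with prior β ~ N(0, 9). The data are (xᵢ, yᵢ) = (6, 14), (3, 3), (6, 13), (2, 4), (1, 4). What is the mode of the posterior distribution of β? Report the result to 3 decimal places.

log p(β | y) = −Σ(yᵢ − βxᵢ)²/(2·4) − β²/(2·9) + const.
Setting the derivative to zero: Σxᵢ(yᵢ − βxᵢ)/4 − β/9 = 0, so β = Σxᵢyᵢ / (Σxᵢ² + σ²/τ²).
Σxᵢyᵢ = 6·14 + 3·3 + 6·13 + 2·4 + 1·4 = 183; Σxᵢ² = 86; σ²/τ² = 4/9.
β̂_MAP = 183 / (86 + 4/9) = 183/(778/9) = 1647/778 ≈ 2.117.

β̂_MAP = 2.117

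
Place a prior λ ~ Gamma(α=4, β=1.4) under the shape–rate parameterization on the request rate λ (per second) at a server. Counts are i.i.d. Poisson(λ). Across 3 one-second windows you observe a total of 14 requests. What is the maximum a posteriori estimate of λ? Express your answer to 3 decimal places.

λ̂_MAP = 3.864

Σxᵢ = 14, n = 3.
Posterior ∝ λ^3e^(−1.4λ) · λ^14e^(−3λ) = λ^17e^(−4.4λ), i.e. Gamma(shape=18, rate=4.4).
The mode of a Gamma(a, b) with a ≥ 1 (shape–rate) is (a−1)/b = 17/4.4 ≈ 3.864.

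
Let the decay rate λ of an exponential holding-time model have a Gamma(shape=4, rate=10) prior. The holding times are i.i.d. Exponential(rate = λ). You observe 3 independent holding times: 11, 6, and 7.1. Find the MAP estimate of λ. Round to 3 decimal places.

The Exponential(rate=λ) likelihood is ∝ λ^n e^(−λΣtᵢ). Here n = 3 and Σtᵢ = 11 + 6 + 7.1 = 24.1.
Posterior ∝ λ^3e^(−10λ) · λ^3e^(−24.1λ) = λ^6e^(−34.1λ), i.e. Gamma(7, 34.1).
Mode = (a−1)/b = 6/34.1 ≈ 0.176.

λ̂_MAP = 0.176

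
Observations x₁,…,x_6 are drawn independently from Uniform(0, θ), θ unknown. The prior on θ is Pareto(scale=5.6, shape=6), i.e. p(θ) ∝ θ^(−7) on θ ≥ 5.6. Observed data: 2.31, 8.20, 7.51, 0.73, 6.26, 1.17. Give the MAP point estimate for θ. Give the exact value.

θ̂_MAP = 8.20

The Uniform(0, θ) likelihood is θ^(−n) for θ ≥ max(xᵢ), zero otherwise. Here max(xᵢ) = 8.20.
Posterior ∝ θ^(−7) · θ^(−6) = θ^(−13) on θ ≥ max(5.6, 8.20) = 8.20.
This density is strictly decreasing in θ, so the posterior mode lies at the lower boundary of the support.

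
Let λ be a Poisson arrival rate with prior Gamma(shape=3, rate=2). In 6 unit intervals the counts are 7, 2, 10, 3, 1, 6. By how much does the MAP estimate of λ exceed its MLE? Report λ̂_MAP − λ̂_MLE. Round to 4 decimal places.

MAP − MLE = -0.9583

Σxᵢ = 29. Posterior is Gamma(32, 8); MAP = (32−1)/8 = 31/8 ≈ 3.87500.
MLE = x̄ = 29/6 ≈ 4.83333.
Difference = 31/8 − 29/6 = -23/24 ≈ -0.9583.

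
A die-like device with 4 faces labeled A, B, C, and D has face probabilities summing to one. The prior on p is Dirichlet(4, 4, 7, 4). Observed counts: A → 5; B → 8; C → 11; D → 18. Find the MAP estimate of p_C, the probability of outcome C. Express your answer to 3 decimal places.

MAP estimate of p_C = 0.298

The posterior is Dirichlet(αᵢ + nᵢ) = Dirichlet(9, 12, 18, 22).
For a Dirichlet(a₁,…,a_K) with all aᵢ > 1, the mode has j-th component (aⱼ − 1)/(Σaᵢ − K).
Here Σaᵢ = 61 and K = 4, so p_C = (18 − 1)/(61 − 4) = 17/57 ≈ 0.298.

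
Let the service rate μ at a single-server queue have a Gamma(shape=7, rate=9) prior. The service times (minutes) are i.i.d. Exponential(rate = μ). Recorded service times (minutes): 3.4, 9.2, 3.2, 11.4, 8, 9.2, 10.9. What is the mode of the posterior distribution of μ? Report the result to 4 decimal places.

The Exponential(rate=μ) likelihood is ∝ μ^n e^(−μΣtᵢ). Here n = 7 and Σtᵢ = 3.4 + 9.2 + 3.2 + 11.4 + 8 + 9.2 + 10.9 = 55.3.
Posterior ∝ μ^6e^(−9μ) · μ^7e^(−55.3μ) = μ^13e^(−64.3μ), i.e. Gamma(14, 64.3).
Mode = (a−1)/b = 13/64.3 ≈ 0.2022.

μ̂_MAP = 0.2022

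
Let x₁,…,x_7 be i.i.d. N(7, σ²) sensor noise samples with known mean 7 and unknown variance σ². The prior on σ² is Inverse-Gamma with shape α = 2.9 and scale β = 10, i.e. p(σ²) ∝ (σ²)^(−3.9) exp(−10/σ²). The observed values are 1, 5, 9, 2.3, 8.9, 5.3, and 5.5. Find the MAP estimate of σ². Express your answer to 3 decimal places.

Sum of squared deviations about the known mean: SS = (1−7)² + (5−7)² + (9−7)² + (2.3−7)² + (8.9−7)² + (5.3−7)² + (5.5−7)² = 74.84.
The Normal likelihood contributes (σ²)^(−n/2) exp(−SS/(2σ²)), so the posterior is Inverse-Gamma(α + n/2, β + SS/2) = Inverse-Gamma(6.4, 47.42).
The mode of Inverse-Gamma(a, b) is b/(a+1) = 47.42/7.4 ≈ 6.408.

σ̂²_MAP = 6.408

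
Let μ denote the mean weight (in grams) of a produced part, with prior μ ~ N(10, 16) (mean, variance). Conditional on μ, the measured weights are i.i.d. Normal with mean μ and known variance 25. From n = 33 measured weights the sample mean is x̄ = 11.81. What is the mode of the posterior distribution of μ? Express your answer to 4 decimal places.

μ̂_MAP = 11.7282

n = 33, x̄ = 11.81.
For a Normal prior and Normal likelihood with known variance, the posterior is Normal; its mode equals its mean, the precision-weighted average.
Prior precision 1/σ₀² = 1/16 = 0.0625; data precision n/σ² = 33/25 = 1.32.
μ̂ = (0.0625·10 + 1.32·11.81) / (0.0625 + 1.32) = 16.2142/1.3825 = 162142/13825 ≈ 11.7282.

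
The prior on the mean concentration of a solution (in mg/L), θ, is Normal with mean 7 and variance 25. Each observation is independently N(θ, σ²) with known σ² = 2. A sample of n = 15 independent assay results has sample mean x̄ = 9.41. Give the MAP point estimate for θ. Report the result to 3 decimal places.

θ̂_MAP = 9.397

n = 15, x̄ = 9.41.
For a Normal prior and Normal likelihood with known variance, the posterior is Normal; its mode equals its mean, the precision-weighted average.
Prior precision 1/σ₀² = 1/25 = 0.04; data precision n/σ² = 15/2 = 7.5.
θ̂ = (0.04·7 + 7.5·9.41) / (0.04 + 7.5) = 70.855/7.54 = 14171/1508 ≈ 9.397.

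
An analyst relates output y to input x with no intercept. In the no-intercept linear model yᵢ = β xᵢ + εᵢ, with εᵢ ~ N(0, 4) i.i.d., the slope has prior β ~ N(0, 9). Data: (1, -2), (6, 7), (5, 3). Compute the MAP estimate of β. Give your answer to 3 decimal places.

β̂_MAP = 0.881

log p(β | y) = −Σ(yᵢ − βxᵢ)²/(2·4) − β²/(2·9) + const.
Setting the derivative to zero: Σxᵢ(yᵢ − βxᵢ)/4 − β/9 = 0, so β = Σxᵢyᵢ / (Σxᵢ² + σ²/τ²).
Σxᵢyᵢ = 1·(-2) + 6·7 + 5·3 = 55; Σxᵢ² = 62; σ²/τ² = 4/9.
β̂_MAP = 55 / (62 + 4/9) = 55/(562/9) = 495/562 ≈ 0.881.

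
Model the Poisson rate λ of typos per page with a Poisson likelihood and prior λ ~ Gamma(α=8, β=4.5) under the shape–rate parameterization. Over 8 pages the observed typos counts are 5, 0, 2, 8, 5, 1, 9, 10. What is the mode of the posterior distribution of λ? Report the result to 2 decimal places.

Σxᵢ = 5+0+2+8+5+1+9+10 = 40, with n = 8.
Posterior ∝ λ^7e^(−4.5λ) · λ^40e^(−8λ) = λ^47e^(−12.5λ), i.e. Gamma(shape=48, rate=12.5).
The mode of a Gamma(a, b) with a ≥ 1 (shape–rate) is (a−1)/b = 47/12.5 ≈ 3.76.

λ̂_MAP = 3.76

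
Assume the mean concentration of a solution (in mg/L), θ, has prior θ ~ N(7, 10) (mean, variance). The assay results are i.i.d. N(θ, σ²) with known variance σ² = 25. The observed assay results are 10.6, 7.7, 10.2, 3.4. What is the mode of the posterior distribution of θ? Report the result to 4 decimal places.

n = 4; x̄ = (10.6 + 7.7 + 10.2 + 3.4)/4 = 31.9/4 = 7.975.
For a Normal prior and Normal likelihood with known variance, the posterior is Normal; its mode equals its mean, the precision-weighted average.
Prior precision 1/σ₀² = 1/10 = 0.1; data precision n/σ² = 4/25 = 0.16.
θ̂ = (0.1·7 + 0.16·7.975) / (0.1 + 0.16) = 1.976/0.26 = 7.6000.

θ̂_MAP = 7.6000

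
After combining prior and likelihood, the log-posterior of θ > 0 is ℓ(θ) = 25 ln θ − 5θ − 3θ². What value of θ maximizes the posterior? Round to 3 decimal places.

θ̂_MAP = 1.667

ℓ'(θ) = 25/θ − 5 − 6θ. Setting this to zero and multiplying by θ: 6θ² + 5θ − 25 = 0.
θ = (−5 + √(5² + 4·6·25)) / (2·6) = (−5 + √625) / 12 = (−5 + 25)/12 = 5/3.
ℓ''(θ) = −25/θ² − 6 < 0, confirming a maximum.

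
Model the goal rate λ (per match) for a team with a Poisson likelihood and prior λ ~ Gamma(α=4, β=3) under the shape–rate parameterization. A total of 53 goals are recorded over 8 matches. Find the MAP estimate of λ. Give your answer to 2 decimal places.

λ̂_MAP = 5.09

Σxᵢ = 53, n = 8.
Posterior ∝ λ^3e^(−3λ) · λ^53e^(−8λ) = λ^56e^(−11λ), i.e. Gamma(shape=57, rate=11).
The mode of a Gamma(a, b) with a ≥ 1 (shape–rate) is (a−1)/b = 56/11 ≈ 5.09.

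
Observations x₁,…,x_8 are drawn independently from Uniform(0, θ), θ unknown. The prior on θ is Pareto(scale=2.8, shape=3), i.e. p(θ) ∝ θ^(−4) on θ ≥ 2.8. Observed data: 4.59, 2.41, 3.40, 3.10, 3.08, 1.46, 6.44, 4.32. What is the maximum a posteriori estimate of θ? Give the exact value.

The Uniform(0, θ) likelihood is θ^(−n) for θ ≥ max(xᵢ), zero otherwise. Here max(xᵢ) = 6.44.
Posterior ∝ θ^(−4) · θ^(−8) = θ^(−12) on θ ≥ max(2.8, 6.44) = 6.44.
This density is strictly decreasing in θ, so the posterior mode lies at the lower boundary of the support.

θ̂_MAP = 6.44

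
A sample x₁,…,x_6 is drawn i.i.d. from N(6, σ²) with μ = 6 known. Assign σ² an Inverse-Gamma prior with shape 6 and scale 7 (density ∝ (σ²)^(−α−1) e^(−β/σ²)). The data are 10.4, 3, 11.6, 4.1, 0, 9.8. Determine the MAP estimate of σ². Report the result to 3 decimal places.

σ̂²_MAP = 6.389

Sum of squared deviations about the known mean: SS = (10.4−6)² + (3−6)² + (11.6−6)² + (4.1−6)² + (0−6)² + (9.8−6)² = 113.77.
The Normal likelihood contributes (σ²)^(−n/2) exp(−SS/(2σ²)), so the posterior is Inverse-Gamma(α + n/2, β + SS/2) = Inverse-Gamma(9, 63.885).
The mode of Inverse-Gamma(a, b) is b/(a+1) = 63.885/10 ≈ 6.389.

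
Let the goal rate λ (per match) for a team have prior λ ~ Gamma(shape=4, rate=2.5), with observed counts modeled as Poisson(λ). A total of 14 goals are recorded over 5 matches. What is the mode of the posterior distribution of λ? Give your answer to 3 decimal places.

Σxᵢ = 14, n = 5.
Posterior ∝ λ^3e^(−2.5λ) · λ^14e^(−5λ) = λ^17e^(−7.5λ), i.e. Gamma(shape=18, rate=7.5).
The mode of a Gamma(a, b) with a ≥ 1 (shape–rate) is (a−1)/b = 17/7.5 ≈ 2.267.

λ̂_MAP = 2.267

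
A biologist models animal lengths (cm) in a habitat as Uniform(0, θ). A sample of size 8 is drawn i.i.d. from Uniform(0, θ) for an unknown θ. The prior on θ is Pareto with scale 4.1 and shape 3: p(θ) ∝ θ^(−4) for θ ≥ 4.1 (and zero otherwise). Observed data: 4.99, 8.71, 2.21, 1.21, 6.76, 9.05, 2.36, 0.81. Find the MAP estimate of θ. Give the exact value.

The Uniform(0, θ) likelihood is θ^(−n) for θ ≥ max(xᵢ), zero otherwise. Here max(xᵢ) = 9.05.
Posterior ∝ θ^(−4) · θ^(−8) = θ^(−12) on θ ≥ max(4.1, 9.05) = 9.05.
This density is strictly decreasing in θ, so the posterior mode lies at the lower boundary of the support.

θ̂_MAP = 9.05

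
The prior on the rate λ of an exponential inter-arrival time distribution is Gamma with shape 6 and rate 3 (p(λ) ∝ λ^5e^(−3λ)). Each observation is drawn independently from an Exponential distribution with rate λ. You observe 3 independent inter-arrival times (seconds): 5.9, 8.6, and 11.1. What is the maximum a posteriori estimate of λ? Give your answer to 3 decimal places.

The Exponential(rate=λ) likelihood is ∝ λ^n e^(−λΣtᵢ). Here n = 3 and Σtᵢ = 5.9 + 8.6 + 11.1 = 25.6.
Posterior ∝ λ^5e^(−3λ) · λ^3e^(−25.6λ) = λ^8e^(−28.6λ), i.e. Gamma(9, 28.6).
Mode = (a−1)/b = 8/28.6 ≈ 0.280.

λ̂_MAP = 0.280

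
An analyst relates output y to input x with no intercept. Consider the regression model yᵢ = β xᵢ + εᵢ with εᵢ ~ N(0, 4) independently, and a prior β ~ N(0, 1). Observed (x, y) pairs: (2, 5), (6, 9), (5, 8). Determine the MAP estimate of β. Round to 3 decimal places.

log p(β | y) = −Σ(yᵢ − βxᵢ)²/(2·4) − β²/(2·1) + const.
Setting the derivative to zero: Σxᵢ(yᵢ − βxᵢ)/4 − β/1 = 0, so β = Σxᵢyᵢ / (Σxᵢ² + σ²/τ²).
Σxᵢyᵢ = 2·5 + 6·9 + 5·8 = 104; Σxᵢ² = 65; σ²/τ² = 4.
β̂_MAP = 104 / (65 + 4) = 104/69 ≈ 1.507.

β̂_MAP = 1.507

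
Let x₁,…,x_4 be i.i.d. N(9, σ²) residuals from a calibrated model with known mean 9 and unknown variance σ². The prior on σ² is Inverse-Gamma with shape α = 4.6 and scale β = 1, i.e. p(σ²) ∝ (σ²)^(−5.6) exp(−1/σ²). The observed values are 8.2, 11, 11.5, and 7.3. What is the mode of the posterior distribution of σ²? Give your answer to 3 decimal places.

σ̂²_MAP = 1.038

Sum of squared deviations about the known mean: SS = (8.2−9)² + (11−9)² + (11.5−9)² + (7.3−9)² = 13.78.
The Normal likelihood contributes (σ²)^(−n/2) exp(−SS/(2σ²)), so the posterior is Inverse-Gamma(α + n/2, β + SS/2) = Inverse-Gamma(6.6, 7.89).
The mode of Inverse-Gamma(a, b) is b/(a+1) = 7.89/7.6 ≈ 1.038.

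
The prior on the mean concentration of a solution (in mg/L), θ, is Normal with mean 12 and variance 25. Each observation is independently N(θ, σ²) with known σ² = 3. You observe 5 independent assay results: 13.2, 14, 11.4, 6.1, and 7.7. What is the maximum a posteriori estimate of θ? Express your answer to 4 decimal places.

n = 5; x̄ = (13.2 + 14 + 11.4 + 6.1 + 7.7)/5 = 52.4/5 = 10.48.
For a Normal prior and Normal likelihood with known variance, the posterior is Normal; its mode equals its mean, the precision-weighted average.
Prior precision 1/σ₀² = 1/25 = 0.04; data precision n/σ² = 5/3.
θ̂ = (0.04·12 + (5/3)·10.48) / (0.04 + 5/3) = (1346/75)/(128/75) = 10.515625 ≈ 10.5156.

θ̂_MAP = 10.5156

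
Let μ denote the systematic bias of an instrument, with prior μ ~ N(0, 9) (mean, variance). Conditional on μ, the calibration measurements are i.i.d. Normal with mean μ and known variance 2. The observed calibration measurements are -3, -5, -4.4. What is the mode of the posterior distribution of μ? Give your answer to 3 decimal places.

μ̂_MAP = -3.848

n = 3; x̄ = ((-3) + (-5) + (-4.4))/3 = -12.4/3 = -62/15 ≈ -4.1333.
For a Normal prior and Normal likelihood with known variance, the posterior is Normal; its mode equals its mean, the precision-weighted average.
Prior precision 1/σ₀² = 1/9; data precision n/σ² = 3/2 = 1.5.
μ̂ = ((1/9)·0 + 1.5·(-62/15)) / (1/9 + 1.5) = (-6.2)/(29/18) = -558/145 ≈ -3.848.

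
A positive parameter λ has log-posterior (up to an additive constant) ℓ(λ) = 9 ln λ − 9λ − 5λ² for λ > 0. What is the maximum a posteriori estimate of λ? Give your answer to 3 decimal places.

ℓ'(λ) = 9/λ − 9 − 10λ. Setting this to zero and multiplying by λ: 10λ² + 9λ − 9 = 0.
λ = (−9 + √(9² + 4·10·9)) / (2·10) = (−9 + √441) / 20 = (−9 + 21)/20 = 3/5.
ℓ''(λ) = −9/λ² − 10 < 0, confirming a maximum.

λ̂_MAP = 0.600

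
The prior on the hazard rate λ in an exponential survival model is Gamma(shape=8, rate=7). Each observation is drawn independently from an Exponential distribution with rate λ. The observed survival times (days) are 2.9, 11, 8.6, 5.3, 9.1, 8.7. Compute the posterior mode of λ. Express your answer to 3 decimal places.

The Exponential(rate=λ) likelihood is ∝ λ^n e^(−λΣtᵢ). Here n = 6 and Σtᵢ = 2.9 + 11 + 8.6 + 5.3 + 9.1 + 8.7 = 45.6.
Posterior ∝ λ^7e^(−7λ) · λ^6e^(−45.6λ) = λ^13e^(−52.6λ), i.e. Gamma(14, 52.6).
Mode = (a−1)/b = 13/52.6 ≈ 0.247.

λ̂_MAP = 0.247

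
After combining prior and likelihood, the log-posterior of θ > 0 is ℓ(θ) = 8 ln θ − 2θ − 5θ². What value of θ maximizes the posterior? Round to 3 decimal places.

θ̂_MAP = 0.800

ℓ'(θ) = 8/θ − 2 − 10θ. Setting this to zero and multiplying by θ: 10θ² + 2θ − 8 = 0.
θ = (−2 + √(2² + 4·10·8)) / (2·10) = (−2 + √324) / 20 = (−2 + 18)/20 = 4/5.
ℓ''(θ) = −8/θ² − 10 < 0, confirming a maximum.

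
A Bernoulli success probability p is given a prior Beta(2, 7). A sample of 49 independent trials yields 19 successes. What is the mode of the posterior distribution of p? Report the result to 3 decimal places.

Prior: Beta(2, 7).
Data: 19 successes in 49 trials. The binomial likelihood contributes p^19(1−p)^30, so the posterior is Beta(2+19, 7+30) = Beta(21, 37).
For Beta(a, b) with a, b > 1 the mode is (a−1)/(a+b−2) = 20/56 ≈ 0.357.

p̂_MAP = 0.357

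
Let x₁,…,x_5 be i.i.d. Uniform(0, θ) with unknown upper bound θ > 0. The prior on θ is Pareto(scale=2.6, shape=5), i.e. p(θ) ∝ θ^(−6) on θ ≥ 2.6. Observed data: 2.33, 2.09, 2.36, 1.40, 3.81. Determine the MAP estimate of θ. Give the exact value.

The Uniform(0, θ) likelihood is θ^(−n) for θ ≥ max(xᵢ), zero otherwise. Here max(xᵢ) = 3.81.
Posterior ∝ θ^(−6) · θ^(−5) = θ^(−11) on θ ≥ max(2.6, 3.81) = 3.81.
This density is strictly decreasing in θ, so the posterior mode lies at the lower boundary of the support.

θ̂_MAP = 3.81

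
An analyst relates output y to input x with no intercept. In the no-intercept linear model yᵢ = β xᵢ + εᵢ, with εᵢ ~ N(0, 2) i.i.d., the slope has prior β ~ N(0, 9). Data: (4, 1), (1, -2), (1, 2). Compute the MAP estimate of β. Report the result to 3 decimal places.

log p(β | y) = −Σ(yᵢ − βxᵢ)²/(2·2) − β²/(2·9) + const.
Setting the derivative to zero: Σxᵢ(yᵢ − βxᵢ)/2 − β/9 = 0, so β = Σxᵢyᵢ / (Σxᵢ² + σ²/τ²).
Σxᵢyᵢ = 4·1 + 1·(-2) + 1·2 = 4; Σxᵢ² = 18; σ²/τ² = 2/9.
β̂_MAP = 4 / (18 + 2/9) = 4/(164/9) = 9/41 ≈ 0.220.

β̂_MAP = 0.220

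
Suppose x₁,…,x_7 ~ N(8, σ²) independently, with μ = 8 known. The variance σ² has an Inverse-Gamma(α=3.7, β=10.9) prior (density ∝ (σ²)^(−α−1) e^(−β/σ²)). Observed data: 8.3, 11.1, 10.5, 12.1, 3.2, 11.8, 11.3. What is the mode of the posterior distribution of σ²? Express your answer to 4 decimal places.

σ̂²_MAP = 6.2762

Sum of squared deviations about the known mean: SS = (8.3−8)² + (11.1−8)² + (10.5−8)² + (12.1−8)² + (3.2−8)² + (11.8−8)² + (11.3−8)² = 81.13.
The Normal likelihood contributes (σ²)^(−n/2) exp(−SS/(2σ²)), so the posterior is Inverse-Gamma(α + n/2, β + SS/2) = Inverse-Gamma(7.2, 51.465).
The mode of Inverse-Gamma(a, b) is b/(a+1) = 51.465/8.2 ≈ 6.2762.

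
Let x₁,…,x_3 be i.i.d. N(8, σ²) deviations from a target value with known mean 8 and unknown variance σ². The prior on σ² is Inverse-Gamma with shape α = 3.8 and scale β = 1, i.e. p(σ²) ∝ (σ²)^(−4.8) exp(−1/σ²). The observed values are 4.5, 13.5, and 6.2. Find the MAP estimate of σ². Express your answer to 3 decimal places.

Sum of squared deviations about the known mean: SS = (4.5−8)² + (13.5−8)² + (6.2−8)² = 45.74.
The Normal likelihood contributes (σ²)^(−n/2) exp(−SS/(2σ²)), so the posterior is Inverse-Gamma(α + n/2, β + SS/2) = Inverse-Gamma(5.3, 23.87).
The mode of Inverse-Gamma(a, b) is b/(a+1) = 23.87/6.3 ≈ 3.789.

σ̂²_MAP = 3.789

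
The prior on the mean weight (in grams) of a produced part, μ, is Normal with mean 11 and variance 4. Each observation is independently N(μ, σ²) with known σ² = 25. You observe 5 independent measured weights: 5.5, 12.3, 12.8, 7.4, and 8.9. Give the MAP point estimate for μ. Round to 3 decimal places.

n = 5; x̄ = (5.5 + 12.3 + 12.8 + 7.4 + 8.9)/5 = 46.9/5 = 9.38.
For a Normal prior and Normal likelihood with known variance, the posterior is Normal; its mode equals its mean, the precision-weighted average.
Prior precision 1/σ₀² = 1/4 = 0.25; data precision n/σ² = 5/25 = 0.2.
μ̂ = (0.25·11 + 0.2·9.38) / (0.25 + 0.2) = 4.626/0.45 = 10.280.

μ̂_MAP = 10.280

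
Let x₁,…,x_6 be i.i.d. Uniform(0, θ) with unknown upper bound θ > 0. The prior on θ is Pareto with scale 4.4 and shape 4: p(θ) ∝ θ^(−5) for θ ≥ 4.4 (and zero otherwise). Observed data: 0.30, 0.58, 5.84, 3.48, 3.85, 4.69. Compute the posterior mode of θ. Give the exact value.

The Uniform(0, θ) likelihood is θ^(−n) for θ ≥ max(xᵢ), zero otherwise. Here max(xᵢ) = 5.84.
Posterior ∝ θ^(−5) · θ^(−6) = θ^(−11) on θ ≥ max(4.4, 5.84) = 5.84.
This density is strictly decreasing in θ, so the posterior mode lies at the lower boundary of the support.

θ̂_MAP = 5.84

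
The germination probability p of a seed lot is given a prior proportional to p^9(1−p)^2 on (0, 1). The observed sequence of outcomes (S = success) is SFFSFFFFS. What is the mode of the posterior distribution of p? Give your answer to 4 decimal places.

The prior density ∝ p^9(1−p)^2 is the kernel of Beta(10, 3).
Data: 3 successes in 9 trials (from the sequence). The binomial likelihood contributes p^3(1−p)^6, so the posterior is Beta(10+3, 3+6) = Beta(13, 9).
For Beta(a, b) with a, b > 1 the mode is (a−1)/(a+b−2) = 12/20 ≈ 0.6000.

p̂_MAP = 0.6000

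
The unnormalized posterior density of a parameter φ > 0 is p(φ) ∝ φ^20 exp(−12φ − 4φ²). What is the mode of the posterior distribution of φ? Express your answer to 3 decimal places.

ℓ'(φ) = 20/φ − 12 − 8φ. Setting this to zero and multiplying by φ: 8φ² + 12φ − 20 = 0.
φ = (−12 + √(12² + 4·8·20)) / (2·8) = (−12 + √784) / 16 = (−12 + 28)/16 = 1.
ℓ''(φ) = −20/φ² − 8 < 0, confirming a maximum.

φ̂_MAP = 1.000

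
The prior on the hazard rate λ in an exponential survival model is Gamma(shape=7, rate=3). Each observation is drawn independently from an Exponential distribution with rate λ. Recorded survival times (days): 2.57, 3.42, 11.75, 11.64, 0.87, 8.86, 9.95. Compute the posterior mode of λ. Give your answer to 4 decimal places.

The Exponential(rate=λ) likelihood is ∝ λ^n e^(−λΣtᵢ). Here n = 7 and Σtᵢ = 2.57 + 3.42 + 11.75 + 11.64 + 0.87 + 8.86 + 9.95 = 49.06.
Posterior ∝ λ^6e^(−3λ) · λ^7e^(−49.06λ) = λ^13e^(−52.06λ), i.e. Gamma(14, 52.06).
Mode = (a−1)/b = 13/52.06 ≈ 0.2497.

λ̂_MAP = 0.2497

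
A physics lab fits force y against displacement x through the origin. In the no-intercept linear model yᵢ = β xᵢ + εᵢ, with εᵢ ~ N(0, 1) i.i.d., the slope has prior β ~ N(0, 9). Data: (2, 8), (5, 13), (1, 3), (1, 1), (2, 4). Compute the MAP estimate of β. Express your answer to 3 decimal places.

log p(β | y) = −Σ(yᵢ − βxᵢ)²/(2·1) − β²/(2·9) + const.
Setting the derivative to zero: Σxᵢ(yᵢ − βxᵢ)/1 − β/9 = 0, so β = Σxᵢyᵢ / (Σxᵢ² + σ²/τ²).
Σxᵢyᵢ = 2·8 + 5·13 + 1·3 + 1·1 + 2·4 = 93; Σxᵢ² = 35; σ²/τ² = 1/9.
β̂_MAP = 93 / (35 + 1/9) = 93/(316/9) = 837/316 ≈ 2.649.

β̂_MAP = 2.649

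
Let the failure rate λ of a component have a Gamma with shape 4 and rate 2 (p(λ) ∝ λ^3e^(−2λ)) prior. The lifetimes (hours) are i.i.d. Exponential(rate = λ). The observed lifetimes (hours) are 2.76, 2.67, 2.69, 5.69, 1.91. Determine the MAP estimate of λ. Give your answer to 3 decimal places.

λ̂_MAP = 0.451

The Exponential(rate=λ) likelihood is ∝ λ^n e^(−λΣtᵢ). Here n = 5 and Σtᵢ = 2.76 + 2.67 + 2.69 + 5.69 + 1.91 = 15.72.
Posterior ∝ λ^3e^(−2λ) · λ^5e^(−15.72λ) = λ^8e^(−17.72λ), i.e. Gamma(9, 17.72).
Mode = (a−1)/b = 8/17.72 ≈ 0.451.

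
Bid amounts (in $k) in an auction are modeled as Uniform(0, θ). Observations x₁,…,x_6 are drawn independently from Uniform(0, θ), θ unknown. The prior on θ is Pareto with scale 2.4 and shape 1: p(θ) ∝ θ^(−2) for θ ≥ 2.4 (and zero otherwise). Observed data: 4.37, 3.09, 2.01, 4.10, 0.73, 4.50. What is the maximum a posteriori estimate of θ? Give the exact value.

θ̂_MAP = 4.50

The Uniform(0, θ) likelihood is θ^(−n) for θ ≥ max(xᵢ), zero otherwise. Here max(xᵢ) = 4.50.
Posterior ∝ θ^(−2) · θ^(−6) = θ^(−8) on θ ≥ max(2.4, 4.50) = 4.50.
This density is strictly decreasing in θ, so the posterior mode lies at the lower boundary of the support.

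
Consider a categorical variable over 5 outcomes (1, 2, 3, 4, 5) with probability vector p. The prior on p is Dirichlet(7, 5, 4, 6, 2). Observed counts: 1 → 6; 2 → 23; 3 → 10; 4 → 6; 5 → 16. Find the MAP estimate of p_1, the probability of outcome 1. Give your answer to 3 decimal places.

MAP estimate: 0.150

The posterior is Dirichlet(αᵢ + nᵢ) = Dirichlet(13, 28, 14, 12, 18).
For a Dirichlet(a₁,…,a_K) with all aᵢ > 1, the mode has j-th component (aⱼ − 1)/(Σaᵢ − K).
Here Σaᵢ = 85 and K = 5, so p_1 = (13 − 1)/(85 − 5) = 12/80 ≈ 0.150.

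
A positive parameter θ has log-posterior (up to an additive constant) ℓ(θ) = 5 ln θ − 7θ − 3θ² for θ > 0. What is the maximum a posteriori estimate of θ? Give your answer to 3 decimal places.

ℓ'(θ) = 5/θ − 7 − 6θ. Setting this to zero and multiplying by θ: 6θ² + 7θ − 5 = 0.
θ = (−7 + √(7² + 4·6·5)) / (2·6) = (−7 + √169) / 12 = (−7 + 13)/12 = 1/2.
ℓ''(θ) = −5/θ² − 6 < 0, confirming a maximum.

θ̂_MAP = 0.500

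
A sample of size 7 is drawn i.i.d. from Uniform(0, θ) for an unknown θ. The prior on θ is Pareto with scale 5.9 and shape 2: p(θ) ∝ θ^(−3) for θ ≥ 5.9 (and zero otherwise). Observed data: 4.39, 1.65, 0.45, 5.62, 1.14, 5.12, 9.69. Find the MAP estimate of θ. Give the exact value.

θ̂_MAP = 9.69

The Uniform(0, θ) likelihood is θ^(−n) for θ ≥ max(xᵢ), zero otherwise. Here max(xᵢ) = 9.69.
Posterior ∝ θ^(−3) · θ^(−7) = θ^(−10) on θ ≥ max(5.9, 9.69) = 9.69.
This density is strictly decreasing in θ, so the posterior mode lies at the lower boundary of the support.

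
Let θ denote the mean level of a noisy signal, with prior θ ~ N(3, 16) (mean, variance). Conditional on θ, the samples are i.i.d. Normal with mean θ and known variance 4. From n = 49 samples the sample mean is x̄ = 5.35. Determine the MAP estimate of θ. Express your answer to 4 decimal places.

n = 49, x̄ = 5.35.
For a Normal prior and Normal likelihood with known variance, the posterior is Normal; its mode equals its mean, the precision-weighted average.
Prior precision 1/σ₀² = 1/16 = 0.0625; data precision n/σ² = 49/4 = 12.25.
θ̂ = (0.0625·3 + 12.25·5.35) / (0.0625 + 12.25) = 65.725/12.3125 = 5258/985 ≈ 5.3381.

θ̂_MAP = 5.3381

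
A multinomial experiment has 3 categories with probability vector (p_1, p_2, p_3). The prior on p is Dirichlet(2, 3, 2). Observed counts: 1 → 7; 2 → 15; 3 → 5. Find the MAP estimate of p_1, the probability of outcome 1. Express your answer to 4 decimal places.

The posterior is Dirichlet(αᵢ + nᵢ) = Dirichlet(9, 18, 7).
For a Dirichlet(a₁,…,a_K) with all aᵢ > 1, the mode has j-th component (aⱼ − 1)/(Σaᵢ − K).
Here Σaᵢ = 34 and K = 3, so p_1 = (9 − 1)/(34 − 3) = 8/31 ≈ 0.2581.

MAP estimate: 0.2581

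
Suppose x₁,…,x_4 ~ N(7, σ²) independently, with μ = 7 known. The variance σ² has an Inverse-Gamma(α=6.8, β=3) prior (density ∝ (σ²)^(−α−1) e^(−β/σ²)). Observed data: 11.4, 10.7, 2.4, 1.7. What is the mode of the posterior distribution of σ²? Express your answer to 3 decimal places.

σ̂²_MAP = 4.505

Sum of squared deviations about the known mean: SS = (11.4−7)² + (10.7−7)² + (2.4−7)² + (1.7−7)² = 82.3.
The Normal likelihood contributes (σ²)^(−n/2) exp(−SS/(2σ²)), so the posterior is Inverse-Gamma(α + n/2, β + SS/2) = Inverse-Gamma(8.8, 44.15).
The mode of Inverse-Gamma(a, b) is b/(a+1) = 44.15/9.8 ≈ 4.505.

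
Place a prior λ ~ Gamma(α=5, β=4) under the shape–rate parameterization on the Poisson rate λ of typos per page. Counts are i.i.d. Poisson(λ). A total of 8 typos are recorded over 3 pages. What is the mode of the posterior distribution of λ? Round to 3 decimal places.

Σxᵢ = 8, n = 3.
Posterior ∝ λ^4e^(−4λ) · λ^8e^(−3λ) = λ^12e^(−7λ), i.e. Gamma(shape=13, rate=7).
The mode of a Gamma(a, b) with a ≥ 1 (shape–rate) is (a−1)/b = 12/7 ≈ 1.714.

λ̂_MAP = 1.714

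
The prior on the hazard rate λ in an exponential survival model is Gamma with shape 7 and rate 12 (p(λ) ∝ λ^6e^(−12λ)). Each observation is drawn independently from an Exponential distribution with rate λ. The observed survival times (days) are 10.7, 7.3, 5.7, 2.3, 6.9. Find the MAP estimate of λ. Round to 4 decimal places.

The Exponential(rate=λ) likelihood is ∝ λ^n e^(−λΣtᵢ). Here n = 5 and Σtᵢ = 10.7 + 7.3 + 5.7 + 2.3 + 6.9 = 32.9.
Posterior ∝ λ^6e^(−12λ) · λ^5e^(−32.9λ) = λ^11e^(−44.9λ), i.e. Gamma(12, 44.9).
Mode = (a−1)/b = 11/44.9 ≈ 0.2450.

λ̂_MAP = 0.2450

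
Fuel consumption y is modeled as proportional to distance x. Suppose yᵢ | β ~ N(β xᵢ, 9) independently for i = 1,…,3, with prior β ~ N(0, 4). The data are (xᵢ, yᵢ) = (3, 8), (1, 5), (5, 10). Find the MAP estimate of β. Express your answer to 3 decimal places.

β̂_MAP = 2.121

log p(β | y) = −Σ(yᵢ − βxᵢ)²/(2·9) − β²/(2·4) + const.
Setting the derivative to zero: Σxᵢ(yᵢ − βxᵢ)/9 − β/4 = 0, so β = Σxᵢyᵢ / (Σxᵢ² + σ²/τ²).
Σxᵢyᵢ = 3·8 + 1·5 + 5·10 = 79; Σxᵢ² = 35; σ²/τ² = 2.25.
β̂_MAP = 79 / (35 + 2.25) = 79/37.25 ≈ 2.121.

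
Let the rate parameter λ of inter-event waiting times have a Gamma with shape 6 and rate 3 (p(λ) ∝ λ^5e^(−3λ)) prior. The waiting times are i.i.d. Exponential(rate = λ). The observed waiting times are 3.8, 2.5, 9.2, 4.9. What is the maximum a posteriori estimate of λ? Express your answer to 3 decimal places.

The Exponential(rate=λ) likelihood is ∝ λ^n e^(−λΣtᵢ). Here n = 4 and Σtᵢ = 3.8 + 2.5 + 9.2 + 4.9 = 20.4.
Posterior ∝ λ^5e^(−3λ) · λ^4e^(−20.4λ) = λ^9e^(−23.4λ), i.e. Gamma(10, 23.4).
Mode = (a−1)/b = 9/23.4 ≈ 0.385.

λ̂_MAP = 0.385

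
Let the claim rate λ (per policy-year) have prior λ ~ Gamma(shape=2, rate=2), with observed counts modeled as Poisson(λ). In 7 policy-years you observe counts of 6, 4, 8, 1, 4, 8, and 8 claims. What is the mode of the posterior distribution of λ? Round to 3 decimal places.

Σxᵢ = 6+4+8+1+4+8+8 = 39, with n = 7.
Posterior ∝ λe^(−2λ) · λ^39e^(−7λ) = λ^40e^(−9λ), i.e. Gamma(shape=41, rate=9).
The mode of a Gamma(a, b) with a ≥ 1 (shape–rate) is (a−1)/b = 40/9 ≈ 4.444.

λ̂_MAP = 4.444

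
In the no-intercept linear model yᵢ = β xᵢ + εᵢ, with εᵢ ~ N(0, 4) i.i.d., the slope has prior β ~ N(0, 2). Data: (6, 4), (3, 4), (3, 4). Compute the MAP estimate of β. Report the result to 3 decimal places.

log p(β | y) = −Σ(yᵢ − βxᵢ)²/(2·4) − β²/(2·2) + const.
Setting the derivative to zero: Σxᵢ(yᵢ − βxᵢ)/4 − β/2 = 0, so β = Σxᵢyᵢ / (Σxᵢ² + σ²/τ²).
Σxᵢyᵢ = 6·4 + 3·4 + 3·4 = 48; Σxᵢ² = 54; σ²/τ² = 2.
β̂_MAP = 48 / (54 + 2) = 48/56 ≈ 0.857.

β̂_MAP = 0.857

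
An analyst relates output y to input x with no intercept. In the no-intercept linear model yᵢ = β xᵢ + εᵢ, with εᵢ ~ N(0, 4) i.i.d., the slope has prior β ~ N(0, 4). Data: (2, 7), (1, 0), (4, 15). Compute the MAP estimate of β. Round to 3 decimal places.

β̂_MAP = 3.364

log p(β | y) = −Σ(yᵢ − βxᵢ)²/(2·4) − β²/(2·4) + const.
Setting the derivative to zero: Σxᵢ(yᵢ − βxᵢ)/4 − β/4 = 0, so β = Σxᵢyᵢ / (Σxᵢ² + σ²/τ²).
Σxᵢyᵢ = 2·7 + 1·0 + 4·15 = 74; Σxᵢ² = 21; σ²/τ² = 1.
β̂_MAP = 74 / (21 + 1) = 74/22 ≈ 3.364.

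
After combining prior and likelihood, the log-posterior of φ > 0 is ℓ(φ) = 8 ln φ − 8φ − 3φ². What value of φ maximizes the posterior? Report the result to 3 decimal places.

ℓ'(φ) = 8/φ − 8 − 6φ. Setting this to zero and multiplying by φ: 6φ² + 8φ − 8 = 0.
φ = (−8 + √(8² + 4·6·8)) / (2·6) = (−8 + √256) / 12 = (−8 + 16)/12 = 2/3.
ℓ''(φ) = −8/φ² − 6 < 0, confirming a maximum.

φ̂_MAP = 0.667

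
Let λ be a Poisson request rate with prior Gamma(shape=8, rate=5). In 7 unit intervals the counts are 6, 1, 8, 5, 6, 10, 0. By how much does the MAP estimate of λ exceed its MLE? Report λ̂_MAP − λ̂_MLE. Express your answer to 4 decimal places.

MAP − MLE = -1.5595

Σxᵢ = 36. Posterior is Gamma(44, 12); MAP = (44−1)/12 = 43/12 ≈ 3.58333.
MLE = x̄ = 36/7 ≈ 5.14286.
Difference = 43/12 − 36/7 = -131/84 ≈ -1.5595.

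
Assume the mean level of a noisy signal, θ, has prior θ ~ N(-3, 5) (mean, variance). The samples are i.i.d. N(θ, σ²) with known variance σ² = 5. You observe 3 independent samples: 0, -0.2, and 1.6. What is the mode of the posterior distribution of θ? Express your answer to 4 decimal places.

n = 3; x̄ = (0 + (-0.2) + 1.6)/3 = 1.4/3 = 7/15 ≈ 0.4667.
For a Normal prior and Normal likelihood with known variance, the posterior is Normal; its mode equals its mean, the precision-weighted average.
Prior precision 1/σ₀² = 1/5 = 0.2; data precision n/σ² = 3/5 = 0.6.
θ̂ = (0.2·(-3) + 0.6·(7/15)) / (0.2 + 0.6) = (-0.32)/0.8 = -0.4000.

θ̂_MAP = -0.4000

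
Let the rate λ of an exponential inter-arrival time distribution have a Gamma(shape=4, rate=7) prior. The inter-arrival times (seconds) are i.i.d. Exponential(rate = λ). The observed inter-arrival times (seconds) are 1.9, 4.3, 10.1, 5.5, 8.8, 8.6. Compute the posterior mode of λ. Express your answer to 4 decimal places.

λ̂_MAP = 0.1948

The Exponential(rate=λ) likelihood is ∝ λ^n e^(−λΣtᵢ). Here n = 6 and Σtᵢ = 1.9 + 4.3 + 10.1 + 5.5 + 8.8 + 8.6 = 39.2.
Posterior ∝ λ^3e^(−7λ) · λ^6e^(−39.2λ) = λ^9e^(−46.2λ), i.e. Gamma(10, 46.2).
Mode = (a−1)/b = 9/46.2 ≈ 0.1948.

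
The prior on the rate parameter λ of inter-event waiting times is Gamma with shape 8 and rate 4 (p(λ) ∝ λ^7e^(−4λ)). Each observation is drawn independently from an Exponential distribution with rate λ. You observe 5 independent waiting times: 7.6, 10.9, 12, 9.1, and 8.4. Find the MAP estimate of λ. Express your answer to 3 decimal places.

The Exponential(rate=λ) likelihood is ∝ λ^n e^(−λΣtᵢ). Here n = 5 and Σtᵢ = 7.6 + 10.9 + 12 + 9.1 + 8.4 = 48.
Posterior ∝ λ^7e^(−4λ) · λ^5e^(−48λ) = λ^12e^(−52λ), i.e. Gamma(13, 52).
Mode = (a−1)/b = 12/52 ≈ 0.231.

λ̂_MAP = 0.231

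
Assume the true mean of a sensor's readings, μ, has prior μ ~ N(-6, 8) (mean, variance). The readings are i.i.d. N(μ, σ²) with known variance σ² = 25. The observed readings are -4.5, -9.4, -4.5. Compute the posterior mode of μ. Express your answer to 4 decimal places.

μ̂_MAP = -6.0653

n = 3; x̄ = ((-4.5) + (-9.4) + (-4.5))/3 = -18.4/3 = -92/15 ≈ -6.1333.
For a Normal prior and Normal likelihood with known variance, the posterior is Normal; its mode equals its mean, the precision-weighted average.
Prior precision 1/σ₀² = 1/8 = 0.125; data precision n/σ² = 3/25 = 0.12.
μ̂ = (0.125·(-6) + 0.12·(-92/15)) / (0.125 + 0.12) = (-1.486)/0.245 = -1486/245 ≈ -6.0653.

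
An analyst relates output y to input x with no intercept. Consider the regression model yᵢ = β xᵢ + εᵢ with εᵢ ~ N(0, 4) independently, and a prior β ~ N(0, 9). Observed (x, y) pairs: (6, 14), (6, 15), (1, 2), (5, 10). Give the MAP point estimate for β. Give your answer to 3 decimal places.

log p(β | y) = −Σ(yᵢ − βxᵢ)²/(2·4) − β²/(2·9) + const.
Setting the derivative to zero: Σxᵢ(yᵢ − βxᵢ)/4 − β/9 = 0, so β = Σxᵢyᵢ / (Σxᵢ² + σ²/τ²).
Σxᵢyᵢ = 6·14 + 6·15 + 1·2 + 5·10 = 226; Σxᵢ² = 98; σ²/τ² = 4/9.
β̂_MAP = 226 / (98 + 4/9) = 226/(886/9) = 1017/443 ≈ 2.296.

β̂_MAP = 2.296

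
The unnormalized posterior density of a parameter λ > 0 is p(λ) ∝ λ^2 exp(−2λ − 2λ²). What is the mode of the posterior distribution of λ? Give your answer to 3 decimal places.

λ̂_MAP = 0.500

ℓ'(λ) = 2/λ − 2 − 4λ. Setting this to zero and multiplying by λ: 4λ² + 2λ − 2 = 0.
λ = (−2 + √(2² + 4·4·2)) / (2·4) = (−2 + √36) / 8 = (−2 + 6)/8 = 1/2.
ℓ''(λ) = −2/λ² − 4 < 0, confirming a maximum.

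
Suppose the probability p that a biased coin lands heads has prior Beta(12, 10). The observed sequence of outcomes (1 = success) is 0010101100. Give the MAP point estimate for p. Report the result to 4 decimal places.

p̂_MAP = 0.5000

Prior: Beta(12, 10).
Data: 4 successes in 10 trials (from the sequence). The binomial likelihood contributes p^4(1−p)^6, so the posterior is Beta(12+4, 10+6) = Beta(16, 16).
For Beta(a, b) with a, b > 1 the mode is (a−1)/(a+b−2) = 15/30 ≈ 0.5000.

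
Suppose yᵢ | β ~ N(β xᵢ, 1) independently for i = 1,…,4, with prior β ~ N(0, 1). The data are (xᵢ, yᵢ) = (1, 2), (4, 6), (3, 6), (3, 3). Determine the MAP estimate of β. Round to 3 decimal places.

β̂_MAP = 1.472

log p(β | y) = −Σ(yᵢ − βxᵢ)²/(2·1) − β²/(2·1) + const.
Setting the derivative to zero: Σxᵢ(yᵢ − βxᵢ)/1 − β/1 = 0, so β = Σxᵢyᵢ / (Σxᵢ² + σ²/τ²).
Σxᵢyᵢ = 1·2 + 4·6 + 3·6 + 3·3 = 53; Σxᵢ² = 35; σ²/τ² = 1.
β̂_MAP = 53 / (35 + 1) = 53/36 ≈ 1.472.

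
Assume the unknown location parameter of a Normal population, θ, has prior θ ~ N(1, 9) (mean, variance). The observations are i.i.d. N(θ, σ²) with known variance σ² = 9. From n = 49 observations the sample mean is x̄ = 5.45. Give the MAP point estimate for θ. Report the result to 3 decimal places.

θ̂_MAP = 5.361

n = 49, x̄ = 5.45.
For a Normal prior and Normal likelihood with known variance, the posterior is Normal; its mode equals its mean, the precision-weighted average.
Prior precision 1/σ₀² = 1/9; data precision n/σ² = 49/9.
θ̂ = ((1/9)·1 + (49/9)·5.45) / (1/9 + 49/9) = (1787/60)/(50/9) = 5.361.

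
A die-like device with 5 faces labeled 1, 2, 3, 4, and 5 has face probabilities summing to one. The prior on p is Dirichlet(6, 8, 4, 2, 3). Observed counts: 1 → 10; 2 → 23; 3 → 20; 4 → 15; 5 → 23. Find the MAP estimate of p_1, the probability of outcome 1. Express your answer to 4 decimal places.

The posterior is Dirichlet(αᵢ + nᵢ) = Dirichlet(16, 31, 24, 17, 26).
For a Dirichlet(a₁,…,a_K) with all aᵢ > 1, the mode has j-th component (aⱼ − 1)/(Σaᵢ − K).
Here Σaᵢ = 114 and K = 5, so p_1 = (16 − 1)/(114 − 5) = 15/109 ≈ 0.1376.

MAP estimate: 0.1376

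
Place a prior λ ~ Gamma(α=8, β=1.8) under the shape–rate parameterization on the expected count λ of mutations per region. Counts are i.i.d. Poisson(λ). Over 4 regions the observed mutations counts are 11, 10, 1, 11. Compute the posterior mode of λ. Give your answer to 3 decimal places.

λ̂_MAP = 6.897

Σxᵢ = 11+10+1+11 = 33, with n = 4.
Posterior ∝ λ^7e^(−1.8λ) · λ^33e^(−4λ) = λ^40e^(−5.8λ), i.e. Gamma(shape=41, rate=5.8).
The mode of a Gamma(a, b) with a ≥ 1 (shape–rate) is (a−1)/b = 40/5.8 ≈ 6.897.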